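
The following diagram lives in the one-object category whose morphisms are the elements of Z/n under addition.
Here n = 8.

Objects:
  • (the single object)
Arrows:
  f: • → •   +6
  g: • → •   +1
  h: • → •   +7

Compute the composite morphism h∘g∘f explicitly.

Answer: +6

Trace:
  0 +6≡6 +1≡7 +7≡6  (mod 8)
composite: +6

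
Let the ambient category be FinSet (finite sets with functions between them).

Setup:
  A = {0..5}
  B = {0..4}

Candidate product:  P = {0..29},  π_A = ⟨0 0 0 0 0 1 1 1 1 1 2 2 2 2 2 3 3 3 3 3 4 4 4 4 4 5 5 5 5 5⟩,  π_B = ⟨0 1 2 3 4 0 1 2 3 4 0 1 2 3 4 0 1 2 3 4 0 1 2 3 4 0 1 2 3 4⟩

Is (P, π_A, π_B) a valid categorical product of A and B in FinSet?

|A|·|B| = 6·5 = 30;  |P| = 30
Check the pairing map k ↦ (π_A(k), π_B(k)):
  0 ↦ (0,0)
  1 ↦ (0,1)
  2 ↦ (0,2)
  3 ↦ (0,3)
  4 ↦ (0,4)
  5 ↦ (1,0)
  6 ↦ (1,1)
  7 ↦ (1,2)
  8 ↦ (1,3)
  9 ↦ (1,4)
  10 ↦ (2,0)
  11 ↦ (2,1)
  12 ↦ (2,2)
  13 ↦ (2,3)
  14 ↦ (2,4)
  15 ↦ (3,0)
  16 ↦ (3,1)
  17 ↦ (3,2)
  18 ↦ (3,3)
  19 ↦ (3,4)
  20 ↦ (4,0)
  21 ↦ (4,1)
  22 ↦ (4,2)
  23 ↦ (4,3)
  24 ↦ (4,4)
  25 ↦ (5,0)
  26 ↦ (5,1)
  27 ↦ (5,2)
  28 ↦ (5,3)
  29 ↦ (5,4)
distinct pairs in image: 30 / 30 needed
  → bijection onto A×B; projections well-typed.

Answer: VALID PRODUCT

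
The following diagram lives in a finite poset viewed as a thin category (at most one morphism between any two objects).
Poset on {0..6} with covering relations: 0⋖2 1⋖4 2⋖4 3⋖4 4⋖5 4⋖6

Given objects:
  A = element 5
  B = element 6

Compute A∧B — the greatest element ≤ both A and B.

Answer: A∧B = 4

Work:
Common predecessors of 5,6: {0,1,2,3,4}
  0 ⊑ 4
  1 ⊑ 4
  2 ⊑ 4
  3 ⊑ 4
  4 ⊑ 4
glb = 4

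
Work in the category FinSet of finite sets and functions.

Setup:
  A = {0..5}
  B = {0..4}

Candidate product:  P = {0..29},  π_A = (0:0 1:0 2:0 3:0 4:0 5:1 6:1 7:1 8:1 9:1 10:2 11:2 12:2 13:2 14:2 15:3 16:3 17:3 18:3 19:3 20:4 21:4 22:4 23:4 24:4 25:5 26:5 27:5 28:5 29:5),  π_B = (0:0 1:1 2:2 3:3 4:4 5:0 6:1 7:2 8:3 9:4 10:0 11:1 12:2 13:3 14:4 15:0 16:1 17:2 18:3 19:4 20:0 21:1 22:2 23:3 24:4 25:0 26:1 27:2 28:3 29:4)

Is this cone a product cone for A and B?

|A|·|B| = 6·5 = 30;  |P| = 30
Check the pairing map k ↦ (π_A(k), π_B(k)):
  0 : (0,0)
  1 : (0,1)
  2 : (0,2)
  3 : (0,3)
  4 : (0,4)
  5 : (1,0)
  6 : (1,1)
  7 : (1,2)
  8 : (1,3)
  9 : (1,4)
  10 : (2,0)
  11 : (2,1)
  12 : (2,2)
  13 : (2,3)
  14 : (2,4)
  15 : (3,0)
  16 : (3,1)
  17 : (3,2)
  18 : (3,3)
  19 : (3,4)
  20 : (4,0)
  21 : (4,1)
  22 : (4,2)
  23 : (4,3)
  24 : (4,4)
  25 : (5,0)
  26 : (5,1)
  27 : (5,2)
  28 : (5,3)
  29 : (5,4)
distinct pairs in image: 30 / 30 needed
  → bijection onto A×B; projections well-typed.

Answer: VALID PRODUCT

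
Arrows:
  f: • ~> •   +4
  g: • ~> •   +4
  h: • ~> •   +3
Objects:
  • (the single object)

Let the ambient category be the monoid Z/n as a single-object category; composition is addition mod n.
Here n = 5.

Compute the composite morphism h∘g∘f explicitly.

Answer: +1

Trace:
  0 +4≡4 +4≡3 +3≡1  (mod 5)
result: +1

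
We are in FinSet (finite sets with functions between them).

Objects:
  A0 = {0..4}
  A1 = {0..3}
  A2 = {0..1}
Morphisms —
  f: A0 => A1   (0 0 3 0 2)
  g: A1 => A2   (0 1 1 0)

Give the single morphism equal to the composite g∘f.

Answer: (0 0 0 0 1)

Trace:
  0 f=>0 g=>0
  1 f=>0 g=>0
  2 f=>3 g=>0
  3 f=>0 g=>0
  4 f=>2 g=>1
result: (0 0 0 0 1)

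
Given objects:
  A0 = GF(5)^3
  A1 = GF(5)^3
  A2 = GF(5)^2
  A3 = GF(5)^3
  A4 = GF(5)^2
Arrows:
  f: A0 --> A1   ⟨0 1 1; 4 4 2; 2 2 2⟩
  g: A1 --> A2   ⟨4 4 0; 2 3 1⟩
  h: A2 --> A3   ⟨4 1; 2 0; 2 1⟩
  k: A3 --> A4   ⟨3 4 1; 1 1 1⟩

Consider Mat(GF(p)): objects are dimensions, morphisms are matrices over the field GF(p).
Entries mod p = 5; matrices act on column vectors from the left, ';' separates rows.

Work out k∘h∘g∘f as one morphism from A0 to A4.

Answer: ⟨3 4 4; 1 2 1⟩

Work:
  e0=⟨1,0,0⟩ f-->⟨0,4,2⟩ g-->⟨1,4⟩ h-->⟨3,2,1⟩ k-->⟨3,1⟩
  e1=⟨0,1,0⟩ f-->⟨1,4,2⟩ g-->⟨0,1⟩ h-->⟨1,0,1⟩ k-->⟨4,2⟩
  e2=⟨0,0,1⟩ f-->⟨1,2,2⟩ g-->⟨2,0⟩ h-->⟨3,4,4⟩ k-->⟨4,1⟩
⟦path⟧: ⟨3 4 4; 1 2 1⟩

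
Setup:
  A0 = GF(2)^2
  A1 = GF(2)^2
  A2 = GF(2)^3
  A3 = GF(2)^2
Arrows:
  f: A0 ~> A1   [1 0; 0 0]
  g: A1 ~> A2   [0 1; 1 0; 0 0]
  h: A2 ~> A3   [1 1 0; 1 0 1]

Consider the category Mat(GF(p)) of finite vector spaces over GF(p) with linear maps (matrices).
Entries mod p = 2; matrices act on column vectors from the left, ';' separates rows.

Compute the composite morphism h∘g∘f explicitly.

  e0=[1,0] f~>[1,0] g~>[0,1,0] h~>[1,0]
  e1=[0,1] f~>[0,0] g~>[0,0,0] h~>[0,0]
result: [1 0; 0 0]

Answer: [1 0; 0 0]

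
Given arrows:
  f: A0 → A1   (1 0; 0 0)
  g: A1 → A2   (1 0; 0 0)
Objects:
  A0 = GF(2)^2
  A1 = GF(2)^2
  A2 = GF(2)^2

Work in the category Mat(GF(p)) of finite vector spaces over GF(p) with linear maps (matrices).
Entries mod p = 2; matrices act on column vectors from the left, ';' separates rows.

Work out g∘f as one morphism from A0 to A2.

Answer: (1 0; 0 0)

Trace:
  e0=[1,0] f→[1,0] g→[1,0]
  e1=[0,1] f→[0,0] g→[0,0]
⟦path⟧: (1 0; 0 0)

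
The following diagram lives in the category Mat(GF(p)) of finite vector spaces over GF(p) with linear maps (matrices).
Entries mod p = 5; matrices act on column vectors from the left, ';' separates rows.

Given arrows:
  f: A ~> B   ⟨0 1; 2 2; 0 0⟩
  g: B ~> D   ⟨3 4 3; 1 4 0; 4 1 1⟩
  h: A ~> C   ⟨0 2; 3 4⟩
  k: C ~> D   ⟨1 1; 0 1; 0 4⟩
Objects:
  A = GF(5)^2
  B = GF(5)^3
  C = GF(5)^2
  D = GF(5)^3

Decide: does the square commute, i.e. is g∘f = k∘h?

Path 1 = f;g:
  e0=⟨1,0⟩ f~>⟨0,2,0⟩ g~>⟨3,3,2⟩
  e1=⟨0,1⟩ f~>⟨1,2,0⟩ g~>⟨1,4,1⟩
  result₁ = ⟨3 1; 3 4; 2 1⟩
Path 2 = h;k:
  e0=⟨1,0⟩ h~>⟨0,3⟩ k~>⟨3,3,2⟩
  e1=⟨0,1⟩ h~>⟨2,4⟩ k~>⟨1,4,1⟩
  result₂ = ⟨3 1; 3 4; 2 1⟩
Equal? equal; square commutes

Answer: COMMUTES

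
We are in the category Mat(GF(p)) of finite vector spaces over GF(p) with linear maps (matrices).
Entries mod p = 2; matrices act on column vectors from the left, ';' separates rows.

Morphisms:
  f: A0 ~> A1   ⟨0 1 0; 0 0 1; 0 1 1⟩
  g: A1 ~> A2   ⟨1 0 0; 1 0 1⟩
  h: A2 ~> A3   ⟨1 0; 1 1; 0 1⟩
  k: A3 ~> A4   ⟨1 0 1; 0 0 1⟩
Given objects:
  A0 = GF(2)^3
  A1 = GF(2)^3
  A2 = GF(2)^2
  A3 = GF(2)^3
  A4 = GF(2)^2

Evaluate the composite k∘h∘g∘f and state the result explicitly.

  e0=(1,0,0) f~>(0,0,0) g~>(0,0) h~>(0,0,0) k~>(0,0)
  e1=(0,1,0) f~>(1,0,1) g~>(1,0) h~>(1,1,0) k~>(1,0)
  e2=(0,0,1) f~>(0,1,1) g~>(0,1) h~>(0,1,1) k~>(1,1)
result: ⟨0 1 1; 0 0 1⟩

Answer: ⟨0 1 1; 0 0 1⟩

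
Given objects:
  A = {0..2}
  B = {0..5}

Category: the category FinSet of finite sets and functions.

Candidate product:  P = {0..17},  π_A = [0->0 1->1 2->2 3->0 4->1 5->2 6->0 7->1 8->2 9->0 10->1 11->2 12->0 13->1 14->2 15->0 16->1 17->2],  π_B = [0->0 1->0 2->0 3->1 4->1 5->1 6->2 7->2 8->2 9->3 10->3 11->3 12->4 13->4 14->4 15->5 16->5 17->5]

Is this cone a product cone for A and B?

Answer: VALID PRODUCT

Work:
|A|·|B| = 3·6 = 18;  |P| = 18
Check the pairing map k ↦ (π_A(k), π_B(k)):
  0 -> (0,0)
  1 -> (1,0)
  2 -> (2,0)
  3 -> (0,1)
  4 -> (1,1)
  5 -> (2,1)
  6 -> (0,2)
  7 -> (1,2)
  8 -> (2,2)
  9 -> (0,3)
  10 -> (1,3)
  11 -> (2,3)
  12 -> (0,4)
  13 -> (1,4)
  14 -> (2,4)
  15 -> (0,5)
  16 -> (1,5)
  17 -> (2,5)
distinct pairs in image: 18 / 18 needed
  → bijection onto A×B; projections well-typed.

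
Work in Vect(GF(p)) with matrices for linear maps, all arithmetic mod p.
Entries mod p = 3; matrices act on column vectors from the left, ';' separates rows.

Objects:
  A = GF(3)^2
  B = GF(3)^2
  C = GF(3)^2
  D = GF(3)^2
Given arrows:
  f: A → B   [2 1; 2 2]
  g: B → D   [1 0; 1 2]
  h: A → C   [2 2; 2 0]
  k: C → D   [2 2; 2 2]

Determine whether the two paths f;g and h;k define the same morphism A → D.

Answer: DOES NOT COMMUTE

Work:
Along f;g (path 1):
  e0=⟨1,0⟩ f→⟨2,2⟩ g→⟨2,0⟩
  e1=⟨0,1⟩ f→⟨1,2⟩ g→⟨1,2⟩
  composite₁ = [2 1; 0 2]
Along h;k (path 2):
  e0=⟨1,0⟩ h→⟨2,2⟩ k→⟨2,2⟩
  e1=⟨0,1⟩ h→⟨2,0⟩ k→⟨1,1⟩
  composite₂ = [2 1; 2 1]
Equal? distinct morphisms ✗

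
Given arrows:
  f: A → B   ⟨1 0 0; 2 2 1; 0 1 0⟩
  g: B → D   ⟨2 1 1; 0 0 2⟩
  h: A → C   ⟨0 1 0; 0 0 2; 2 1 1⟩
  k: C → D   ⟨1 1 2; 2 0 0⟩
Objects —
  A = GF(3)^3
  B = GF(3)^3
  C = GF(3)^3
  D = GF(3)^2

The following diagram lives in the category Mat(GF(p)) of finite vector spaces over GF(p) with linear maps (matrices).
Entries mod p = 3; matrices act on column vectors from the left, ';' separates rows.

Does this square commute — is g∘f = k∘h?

Answer: COMMUTES

Work:
Path 1 = f;g:
  e0=[1,0,0] f→[1,2,0] g→[1,0]
  e1=[0,1,0] f→[0,2,1] g→[0,2]
  e2=[0,0,1] f→[0,1,0] g→[1,0]
  composite₁ = ⟨1 0 1; 0 2 0⟩
Path 2 = h;k:
  e0=[1,0,0] h→[0,0,2] k→[1,0]
  e1=[0,1,0] h→[1,0,1] k→[0,2]
  e2=[0,0,1] h→[0,2,1] k→[1,0]
  composite₂ = ⟨1 0 1; 0 2 0⟩
Equal? same morphism ✓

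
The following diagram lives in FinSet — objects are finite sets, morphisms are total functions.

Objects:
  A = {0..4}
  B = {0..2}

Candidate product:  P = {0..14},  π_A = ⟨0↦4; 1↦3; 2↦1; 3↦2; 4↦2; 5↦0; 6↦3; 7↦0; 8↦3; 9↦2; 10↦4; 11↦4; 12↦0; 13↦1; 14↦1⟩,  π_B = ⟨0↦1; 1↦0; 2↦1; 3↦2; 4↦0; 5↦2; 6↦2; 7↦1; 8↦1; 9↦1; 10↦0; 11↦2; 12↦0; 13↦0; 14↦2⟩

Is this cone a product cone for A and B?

Answer: VALID PRODUCT

Trace:
|A|·|B| = 5·3 = 15;  |P| = 15
Check the pairing map k ↦ (π_A(k), π_B(k)):
  0 ↦ (4,1)
  1 ↦ (3,0)
  2 ↦ (1,1)
  3 ↦ (2,2)
  4 ↦ (2,0)
  5 ↦ (0,2)
  6 ↦ (3,2)
  7 ↦ (0,1)
  8 ↦ (3,1)
  9 ↦ (2,1)
  10 ↦ (4,0)
  11 ↦ (4,2)
  12 ↦ (0,0)
  13 ↦ (1,0)
  14 ↦ (1,2)
distinct pairs in image: 15 / 15 needed
  → bijection onto A×B; projections well-typed.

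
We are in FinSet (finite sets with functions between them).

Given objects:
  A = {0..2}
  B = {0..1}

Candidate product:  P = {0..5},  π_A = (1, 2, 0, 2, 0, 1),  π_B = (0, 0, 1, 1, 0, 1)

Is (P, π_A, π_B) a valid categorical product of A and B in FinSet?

Answer: VALID PRODUCT

Derivation:
|A|·|B| = 3·2 = 6;  |P| = 6
Check the pairing map k ↦ (π_A(k), π_B(k)):
  0 ↦ (1,0)
  1 ↦ (2,0)
  2 ↦ (0,1)
  3 ↦ (2,1)
  4 ↦ (0,0)
  5 ↦ (1,1)
distinct pairs in image: 6 / 6 needed
  → bijection onto A×B; projections well-typed.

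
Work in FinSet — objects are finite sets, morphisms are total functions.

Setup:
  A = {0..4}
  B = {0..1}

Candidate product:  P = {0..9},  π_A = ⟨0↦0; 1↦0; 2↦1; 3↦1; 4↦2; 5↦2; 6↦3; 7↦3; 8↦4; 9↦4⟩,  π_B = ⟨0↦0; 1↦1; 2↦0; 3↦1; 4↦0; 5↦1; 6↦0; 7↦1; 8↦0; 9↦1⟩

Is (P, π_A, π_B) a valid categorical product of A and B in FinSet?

Answer: VALID PRODUCT

Derivation:
|A|·|B| = 5·2 = 10;  |P| = 10
Check the pairing map k ↦ (π_A(k), π_B(k)):
  0 ↦ (0,0)
  1 ↦ (0,1)
  2 ↦ (1,0)
  3 ↦ (1,1)
  4 ↦ (2,0)
  5 ↦ (2,1)
  6 ↦ (3,0)
  7 ↦ (3,1)
  8 ↦ (4,0)
  9 ↦ (4,1)
distinct pairs in image: 10 / 10 needed
  → bijection onto A×B; projections well-typed.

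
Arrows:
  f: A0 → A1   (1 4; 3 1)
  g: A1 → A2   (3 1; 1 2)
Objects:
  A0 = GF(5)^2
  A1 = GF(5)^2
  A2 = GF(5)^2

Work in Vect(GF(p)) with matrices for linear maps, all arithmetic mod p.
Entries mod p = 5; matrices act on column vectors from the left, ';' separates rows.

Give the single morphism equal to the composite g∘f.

  e0=(1,0) f→(1,3) g→(1,2)
  e1=(0,1) f→(4,1) g→(3,1)
composite: (1 3; 2 1)

Answer: (1 3; 2 1)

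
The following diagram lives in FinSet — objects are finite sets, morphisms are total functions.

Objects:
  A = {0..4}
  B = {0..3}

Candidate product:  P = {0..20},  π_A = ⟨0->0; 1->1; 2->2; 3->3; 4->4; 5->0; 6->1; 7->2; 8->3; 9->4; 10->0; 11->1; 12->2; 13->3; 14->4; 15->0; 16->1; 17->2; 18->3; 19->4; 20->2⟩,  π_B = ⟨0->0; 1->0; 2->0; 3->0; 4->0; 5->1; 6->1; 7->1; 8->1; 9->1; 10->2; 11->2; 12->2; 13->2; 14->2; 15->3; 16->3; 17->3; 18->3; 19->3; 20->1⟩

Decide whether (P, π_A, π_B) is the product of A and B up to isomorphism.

|A|·|B| = 5·4 = 20;  |P| = 21
  → cardinalities differ; no bijection possible.

Answer: NOT A VALID PRODUCT — |P|=21 ≠ |A|·|B|=20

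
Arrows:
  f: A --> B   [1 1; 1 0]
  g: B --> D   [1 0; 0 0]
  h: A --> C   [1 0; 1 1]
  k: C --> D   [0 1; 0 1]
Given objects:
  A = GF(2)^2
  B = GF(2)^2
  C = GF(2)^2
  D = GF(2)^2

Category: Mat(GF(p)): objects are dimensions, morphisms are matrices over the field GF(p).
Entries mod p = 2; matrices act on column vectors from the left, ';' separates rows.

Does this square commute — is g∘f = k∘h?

1) trace f;g:
  e0=[1,0] f-->[1,1] g-->[1,0]
  e1=[0,1] f-->[1,0] g-->[1,0]
  composite₁ = [1 1; 0 0]
2) trace h;k:
  e0=[1,0] h-->[1,1] k-->[1,1]
  e1=[0,1] h-->[0,1] k-->[1,1]
  composite₂ = [1 1; 1 1]
Equal? differ; not commutative

Answer: DOES NOT COMMUTE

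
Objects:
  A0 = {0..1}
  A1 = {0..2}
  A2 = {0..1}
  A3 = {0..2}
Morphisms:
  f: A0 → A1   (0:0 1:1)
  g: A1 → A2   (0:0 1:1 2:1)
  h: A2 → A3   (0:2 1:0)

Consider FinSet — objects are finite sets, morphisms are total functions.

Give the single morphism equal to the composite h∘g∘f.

Answer: (0:2 1:0)

Trace:
  0 f→0 g→0 h→2
  1 f→1 g→1 h→0
result: (0:2 1:0)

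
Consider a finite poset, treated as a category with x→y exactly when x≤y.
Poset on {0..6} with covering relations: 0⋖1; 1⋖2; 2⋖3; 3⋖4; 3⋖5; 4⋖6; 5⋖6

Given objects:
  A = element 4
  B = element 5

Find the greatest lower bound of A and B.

Answer: A∧B = 3

Derivation:
Lower bounds of A=4 and B=5: {0,1,2,3}
  0 ⊑ 3
  1 ⊑ 3
  2 ⊑ 3
  3 ⊑ 3
glb = 3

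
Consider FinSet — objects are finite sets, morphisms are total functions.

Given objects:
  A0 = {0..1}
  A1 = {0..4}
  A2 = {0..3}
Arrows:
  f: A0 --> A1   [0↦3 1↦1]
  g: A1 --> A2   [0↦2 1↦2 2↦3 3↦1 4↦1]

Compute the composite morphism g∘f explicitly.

Answer: [0↦1 1↦2]

Work:
  0 f-->3 g-->1
  1 f-->1 g-->2
result: [0↦1 1↦2]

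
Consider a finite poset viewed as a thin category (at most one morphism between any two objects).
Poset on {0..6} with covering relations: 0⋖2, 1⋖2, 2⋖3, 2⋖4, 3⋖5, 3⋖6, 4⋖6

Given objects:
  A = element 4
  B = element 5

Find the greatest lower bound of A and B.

Answer: A∧B = 2

Trace:
Common predecessors of 4,5: {0,1,2}
  0 <= 2
  1 <= 2
  2 <= 2
glb = 2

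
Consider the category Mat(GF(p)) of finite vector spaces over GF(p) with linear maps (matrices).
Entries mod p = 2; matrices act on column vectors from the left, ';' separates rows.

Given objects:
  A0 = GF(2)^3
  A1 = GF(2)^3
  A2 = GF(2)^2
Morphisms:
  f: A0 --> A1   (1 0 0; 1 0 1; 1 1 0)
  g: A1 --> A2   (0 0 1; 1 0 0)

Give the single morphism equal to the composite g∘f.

Answer: (1 1 0; 1 0 0)

Derivation:
  e0=[1,0,0] f-->[1,1,1] g-->[1,1]
  e1=[0,1,0] f-->[0,0,1] g-->[1,0]
  e2=[0,0,1] f-->[0,1,0] g-->[0,0]
result: (1 1 0; 1 0 0)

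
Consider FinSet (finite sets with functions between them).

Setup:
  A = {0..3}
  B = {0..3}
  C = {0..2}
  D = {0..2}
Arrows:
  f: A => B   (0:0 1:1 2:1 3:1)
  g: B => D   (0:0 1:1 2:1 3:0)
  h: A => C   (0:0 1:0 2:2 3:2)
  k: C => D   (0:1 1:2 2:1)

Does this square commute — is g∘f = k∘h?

Path 1 = f;g:
  0 f=>0 g=>0
  1 f=>1 g=>1
  2 f=>1 g=>1
  3 f=>1 g=>1
  ⟦path⟧₁ = (0:0 1:1 2:1 3:1)
Path 2 = h;k:
  0 h=>0 k=>1
  1 h=>0 k=>1
  2 h=>2 k=>1
  3 h=>2 k=>1
  ⟦path⟧₂ = (0:1 1:1 2:1 3:1)
Equal? differ; not commutative

Answer: DOES NOT COMMUTE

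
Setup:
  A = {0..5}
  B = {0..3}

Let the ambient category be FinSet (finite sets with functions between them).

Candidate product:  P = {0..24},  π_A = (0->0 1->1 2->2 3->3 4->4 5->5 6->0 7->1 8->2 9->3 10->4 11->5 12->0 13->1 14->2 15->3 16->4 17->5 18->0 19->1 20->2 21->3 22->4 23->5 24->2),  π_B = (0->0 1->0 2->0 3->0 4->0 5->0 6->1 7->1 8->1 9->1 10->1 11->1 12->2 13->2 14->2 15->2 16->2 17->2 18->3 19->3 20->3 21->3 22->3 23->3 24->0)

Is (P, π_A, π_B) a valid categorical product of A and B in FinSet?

|A|·|B| = 6·4 = 24;  |P| = 25
  → cardinalities differ; no bijection possible.

Answer: NOT A VALID PRODUCT — |P|=25 ≠ |A|·|B|=24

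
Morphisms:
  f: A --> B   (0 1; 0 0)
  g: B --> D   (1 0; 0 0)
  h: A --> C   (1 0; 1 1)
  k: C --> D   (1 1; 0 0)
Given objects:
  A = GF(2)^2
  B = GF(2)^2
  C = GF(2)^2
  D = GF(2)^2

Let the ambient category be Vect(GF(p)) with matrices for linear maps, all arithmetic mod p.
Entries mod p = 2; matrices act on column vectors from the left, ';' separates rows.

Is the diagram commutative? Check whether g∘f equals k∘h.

Answer: COMMUTES

Trace:
Path 1 = f;g:
  e0=⟨1,0⟩ f-->⟨0,0⟩ g-->⟨0,0⟩
  e1=⟨0,1⟩ f-->⟨1,0⟩ g-->⟨1,0⟩
  composite₁ = (0 1; 0 0)
Path 2 = h;k:
  e0=⟨1,0⟩ h-->⟨1,1⟩ k-->⟨0,0⟩
  e1=⟨0,1⟩ h-->⟨0,1⟩ k-->⟨1,0⟩
  composite₂ = (0 1; 0 0)
Equal? same morphism ✓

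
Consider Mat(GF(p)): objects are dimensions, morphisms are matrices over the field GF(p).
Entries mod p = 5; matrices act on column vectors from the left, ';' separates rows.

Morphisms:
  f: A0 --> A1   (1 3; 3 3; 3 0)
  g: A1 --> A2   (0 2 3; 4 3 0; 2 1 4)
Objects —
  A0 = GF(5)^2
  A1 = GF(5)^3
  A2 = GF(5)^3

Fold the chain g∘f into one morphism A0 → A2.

Answer: (0 1; 3 1; 2 4)

Derivation:
  e0=(1,0) f-->(1,3,3) g-->(0,3,2)
  e1=(0,1) f-->(3,3,0) g-->(1,1,4)
⟦path⟧: (0 1; 3 1; 2 4)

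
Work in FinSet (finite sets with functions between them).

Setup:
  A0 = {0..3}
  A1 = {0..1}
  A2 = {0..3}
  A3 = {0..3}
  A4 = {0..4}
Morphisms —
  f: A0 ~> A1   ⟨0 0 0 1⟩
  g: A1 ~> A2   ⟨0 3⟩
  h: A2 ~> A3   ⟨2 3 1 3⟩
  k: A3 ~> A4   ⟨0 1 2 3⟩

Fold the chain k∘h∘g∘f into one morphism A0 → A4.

  0 f~>0 g~>0 h~>2 k~>2
  1 f~>0 g~>0 h~>2 k~>2
  2 f~>0 g~>0 h~>2 k~>2
  3 f~>1 g~>3 h~>3 k~>3
⟦path⟧: ⟨2 2 2 3⟩

Answer: ⟨2 2 2 3⟩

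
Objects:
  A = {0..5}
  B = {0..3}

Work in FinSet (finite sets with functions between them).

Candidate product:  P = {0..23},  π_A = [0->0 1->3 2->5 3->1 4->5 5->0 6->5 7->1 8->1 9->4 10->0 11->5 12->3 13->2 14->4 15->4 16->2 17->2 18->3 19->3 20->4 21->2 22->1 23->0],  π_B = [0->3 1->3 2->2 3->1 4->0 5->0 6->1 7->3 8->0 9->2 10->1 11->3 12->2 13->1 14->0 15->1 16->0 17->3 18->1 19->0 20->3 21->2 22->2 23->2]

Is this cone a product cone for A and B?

Answer: VALID PRODUCT

Trace:
|A|·|B| = 6·4 = 24;  |P| = 24
Check the pairing map k ↦ (π_A(k), π_B(k)):
  0 -> (0,3)
  1 -> (3,3)
  2 -> (5,2)
  3 -> (1,1)
  4 -> (5,0)
  5 -> (0,0)
  6 -> (5,1)
  7 -> (1,3)
  8 -> (1,0)
  9 -> (4,2)
  10 -> (0,1)
  11 -> (5,3)
  12 -> (3,2)
  13 -> (2,1)
  14 -> (4,0)
  15 -> (4,1)
  16 -> (2,0)
  17 -> (2,3)
  18 -> (3,1)
  19 -> (3,0)
  20 -> (4,3)
  21 -> (2,2)
  22 -> (1,2)
  23 -> (0,2)
distinct pairs in image: 24 / 24 needed
  → bijection onto A×B; projections well-typed.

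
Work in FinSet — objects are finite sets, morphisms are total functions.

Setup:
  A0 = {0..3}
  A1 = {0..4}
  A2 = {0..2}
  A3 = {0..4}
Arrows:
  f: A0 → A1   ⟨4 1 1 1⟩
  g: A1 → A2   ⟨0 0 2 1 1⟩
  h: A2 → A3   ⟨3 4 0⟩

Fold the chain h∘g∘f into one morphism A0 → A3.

  0 f→4 g→1 h→4
  1 f→1 g→0 h→3
  2 f→1 g→0 h→3
  3 f→1 g→0 h→3
⟦path⟧: ⟨4 3 3 3⟩

Answer: ⟨4 3 3 3⟩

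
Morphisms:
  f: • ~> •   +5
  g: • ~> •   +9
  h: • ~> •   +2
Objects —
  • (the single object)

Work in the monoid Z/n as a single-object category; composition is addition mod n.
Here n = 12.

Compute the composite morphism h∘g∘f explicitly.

Answer: +4

Derivation:
  0 +5≡5 +9≡2 +2≡4  (mod 12)
result: +4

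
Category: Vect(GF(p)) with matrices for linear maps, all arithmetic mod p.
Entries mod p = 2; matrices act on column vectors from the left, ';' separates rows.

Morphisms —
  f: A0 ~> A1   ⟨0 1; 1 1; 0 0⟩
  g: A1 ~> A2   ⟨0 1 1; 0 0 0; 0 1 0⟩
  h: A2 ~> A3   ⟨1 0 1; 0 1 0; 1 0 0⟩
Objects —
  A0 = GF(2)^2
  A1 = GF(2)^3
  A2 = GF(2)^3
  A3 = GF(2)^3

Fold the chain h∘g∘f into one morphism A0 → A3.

  e0=(1,0) f~>(0,1,0) g~>(1,0,1) h~>(0,0,1)
  e1=(0,1) f~>(1,1,0) g~>(1,0,1) h~>(0,0,1)
result: ⟨0 0; 0 0; 1 1⟩

Answer: ⟨0 0; 0 0; 1 1⟩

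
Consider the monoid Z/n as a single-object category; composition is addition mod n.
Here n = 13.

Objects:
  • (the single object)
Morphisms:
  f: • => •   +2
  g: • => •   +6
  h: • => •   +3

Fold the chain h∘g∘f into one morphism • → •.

  0 +2≡2 +6≡8 +3≡11  (mod 13)
composite: +11

Answer: +11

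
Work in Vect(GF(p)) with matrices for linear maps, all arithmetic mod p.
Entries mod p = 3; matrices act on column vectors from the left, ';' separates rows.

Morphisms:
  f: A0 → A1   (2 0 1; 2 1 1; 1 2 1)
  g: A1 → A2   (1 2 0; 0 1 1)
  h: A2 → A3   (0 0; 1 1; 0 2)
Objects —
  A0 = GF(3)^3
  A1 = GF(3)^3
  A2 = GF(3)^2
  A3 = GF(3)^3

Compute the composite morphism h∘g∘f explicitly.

Answer: (0 0 0; 0 2 2; 0 0 1)

Derivation:
  e0=[1,0,0] f→[2,2,1] g→[0,0] h→[0,0,0]
  e1=[0,1,0] f→[0,1,2] g→[2,0] h→[0,2,0]
  e2=[0,0,1] f→[1,1,1] g→[0,2] h→[0,2,1]
composite: (0 0 0; 0 2 2; 0 0 1)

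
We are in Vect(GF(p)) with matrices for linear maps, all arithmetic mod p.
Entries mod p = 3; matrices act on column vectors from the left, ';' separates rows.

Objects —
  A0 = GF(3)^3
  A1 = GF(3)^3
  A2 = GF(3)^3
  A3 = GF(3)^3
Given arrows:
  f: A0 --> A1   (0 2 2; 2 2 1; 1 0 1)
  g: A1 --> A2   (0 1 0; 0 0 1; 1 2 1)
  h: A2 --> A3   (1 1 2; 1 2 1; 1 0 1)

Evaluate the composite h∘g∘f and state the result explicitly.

Answer: (1 2 0; 0 2 2; 1 2 0)

Trace:
  e0=⟨1,0,0⟩ f-->⟨0,2,1⟩ g-->⟨2,1,2⟩ h-->⟨1,0,1⟩
  e1=⟨0,1,0⟩ f-->⟨2,2,0⟩ g-->⟨2,0,0⟩ h-->⟨2,2,2⟩
  e2=⟨0,0,1⟩ f-->⟨2,1,1⟩ g-->⟨1,1,2⟩ h-->⟨0,2,0⟩
composite: (1 2 0; 0 2 2; 1 2 0)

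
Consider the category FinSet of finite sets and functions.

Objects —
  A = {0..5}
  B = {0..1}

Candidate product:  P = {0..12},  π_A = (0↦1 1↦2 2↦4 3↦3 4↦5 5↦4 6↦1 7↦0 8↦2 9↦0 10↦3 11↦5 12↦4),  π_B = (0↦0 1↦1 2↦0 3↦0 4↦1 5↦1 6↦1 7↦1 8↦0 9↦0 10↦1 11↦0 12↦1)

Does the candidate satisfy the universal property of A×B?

Answer: NOT A VALID PRODUCT — |P|=13 ≠ |A|·|B|=12

Work:
|A|·|B| = 6·2 = 12;  |P| = 13
  → cardinalities differ; no bijection possible.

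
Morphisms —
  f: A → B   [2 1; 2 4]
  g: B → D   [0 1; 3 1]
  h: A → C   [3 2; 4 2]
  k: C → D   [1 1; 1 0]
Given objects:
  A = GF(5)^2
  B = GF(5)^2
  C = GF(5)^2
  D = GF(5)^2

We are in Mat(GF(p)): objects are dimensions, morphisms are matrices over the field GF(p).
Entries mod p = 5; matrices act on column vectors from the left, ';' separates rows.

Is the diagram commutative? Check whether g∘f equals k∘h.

Answer: COMMUTES

Work:
Path 1 = f;g:
  e0=[1,0] f→[2,2] g→[2,3]
  e1=[0,1] f→[1,4] g→[4,2]
  ⟦path⟧₁ = [2 4; 3 2]
Path 2 = h;k:
  e0=[1,0] h→[3,4] k→[2,3]
  e1=[0,1] h→[2,2] k→[4,2]
  ⟦path⟧₂ = [2 4; 3 2]
Equal? equal; square commutes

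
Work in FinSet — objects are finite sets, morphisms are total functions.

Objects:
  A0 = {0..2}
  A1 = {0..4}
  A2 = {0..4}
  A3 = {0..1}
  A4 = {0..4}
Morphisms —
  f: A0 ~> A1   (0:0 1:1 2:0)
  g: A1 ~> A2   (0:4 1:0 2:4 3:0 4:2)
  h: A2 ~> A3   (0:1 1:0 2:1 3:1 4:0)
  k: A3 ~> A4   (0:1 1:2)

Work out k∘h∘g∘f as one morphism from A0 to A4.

Answer: (0:1 1:2 2:1)

Derivation:
  0 f~>0 g~>4 h~>0 k~>1
  1 f~>1 g~>0 h~>1 k~>2
  2 f~>0 g~>4 h~>0 k~>1
result: (0:1 1:2 2:1)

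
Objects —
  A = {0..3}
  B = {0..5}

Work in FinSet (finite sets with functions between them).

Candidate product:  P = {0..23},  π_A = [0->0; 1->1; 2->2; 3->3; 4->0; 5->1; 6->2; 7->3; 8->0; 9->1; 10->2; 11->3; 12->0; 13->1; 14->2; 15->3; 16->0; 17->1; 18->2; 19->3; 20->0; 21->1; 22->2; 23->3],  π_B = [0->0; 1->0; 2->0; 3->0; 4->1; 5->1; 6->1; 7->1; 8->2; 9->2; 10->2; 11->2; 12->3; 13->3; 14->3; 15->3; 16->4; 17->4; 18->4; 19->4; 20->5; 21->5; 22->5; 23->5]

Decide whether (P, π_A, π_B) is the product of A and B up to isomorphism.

Answer: VALID PRODUCT

Trace:
|A|·|B| = 4·6 = 24;  |P| = 24
Check the pairing map k ↦ (π_A(k), π_B(k)):
  0 -> (0,0)
  1 -> (1,0)
  2 -> (2,0)
  3 -> (3,0)
  4 -> (0,1)
  5 -> (1,1)
  6 -> (2,1)
  7 -> (3,1)
  8 -> (0,2)
  9 -> (1,2)
  10 -> (2,2)
  11 -> (3,2)
  12 -> (0,3)
  13 -> (1,3)
  14 -> (2,3)
  15 -> (3,3)
  16 -> (0,4)
  17 -> (1,4)
  18 -> (2,4)
  19 -> (3,4)
  20 -> (0,5)
  21 -> (1,5)
  22 -> (2,5)
  23 -> (3,5)
distinct pairs in image: 24 / 24 needed
  → bijection onto A×B; projections well-typed.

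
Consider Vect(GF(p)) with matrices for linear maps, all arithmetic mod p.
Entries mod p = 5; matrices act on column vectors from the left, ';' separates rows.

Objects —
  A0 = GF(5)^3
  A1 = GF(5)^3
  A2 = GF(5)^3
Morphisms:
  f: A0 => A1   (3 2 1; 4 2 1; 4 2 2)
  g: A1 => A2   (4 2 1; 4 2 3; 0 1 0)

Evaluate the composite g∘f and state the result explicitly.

Answer: (4 4 3; 2 3 2; 4 2 1)

Trace:
  e0=⟨1,0,0⟩ f=>⟨3,4,4⟩ g=>⟨4,2,4⟩
  e1=⟨0,1,0⟩ f=>⟨2,2,2⟩ g=>⟨4,3,2⟩
  e2=⟨0,0,1⟩ f=>⟨1,1,2⟩ g=>⟨3,2,1⟩
composite: (4 4 3; 2 3 2; 4 2 1)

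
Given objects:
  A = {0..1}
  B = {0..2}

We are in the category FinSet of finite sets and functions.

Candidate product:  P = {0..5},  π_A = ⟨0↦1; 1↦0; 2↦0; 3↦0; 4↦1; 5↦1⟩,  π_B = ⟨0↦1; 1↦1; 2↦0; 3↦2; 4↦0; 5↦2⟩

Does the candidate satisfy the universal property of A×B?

|A|·|B| = 2·3 = 6;  |P| = 6
Check the pairing map k ↦ (π_A(k), π_B(k)):
  0 ↦ (1,1)
  1 ↦ (0,1)
  2 ↦ (0,0)
  3 ↦ (0,2)
  4 ↦ (1,0)
  5 ↦ (1,2)
distinct pairs in image: 6 / 6 needed
  → bijection onto A×B; projections well-typed.

Answer: VALID PRODUCT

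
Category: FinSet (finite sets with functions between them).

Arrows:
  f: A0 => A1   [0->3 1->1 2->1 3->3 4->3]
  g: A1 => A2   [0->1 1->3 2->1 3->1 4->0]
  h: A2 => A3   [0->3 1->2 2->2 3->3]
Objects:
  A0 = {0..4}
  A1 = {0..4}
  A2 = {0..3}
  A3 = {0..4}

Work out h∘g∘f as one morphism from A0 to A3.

Answer: [0->2 1->3 2->3 3->2 4->2]

Work:
  0 f=>3 g=>1 h=>2
  1 f=>1 g=>3 h=>3
  2 f=>1 g=>3 h=>3
  3 f=>3 g=>1 h=>2
  4 f=>3 g=>1 h=>2
⟦path⟧: [0->2 1->3 2->3 3->2 4->2]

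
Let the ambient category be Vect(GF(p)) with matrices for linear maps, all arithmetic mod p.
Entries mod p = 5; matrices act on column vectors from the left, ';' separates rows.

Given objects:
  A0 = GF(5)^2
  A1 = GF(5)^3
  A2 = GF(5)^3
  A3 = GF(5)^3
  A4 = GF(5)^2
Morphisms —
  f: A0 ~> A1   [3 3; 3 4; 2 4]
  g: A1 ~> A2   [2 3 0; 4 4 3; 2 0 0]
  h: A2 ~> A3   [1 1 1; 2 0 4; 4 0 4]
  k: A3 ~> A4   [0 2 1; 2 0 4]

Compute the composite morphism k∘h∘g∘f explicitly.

Answer: [2 1; 3 2]

Trace:
  e0=[1,0] f~>[3,3,2] g~>[0,0,1] h~>[1,4,4] k~>[2,3]
  e1=[0,1] f~>[3,4,4] g~>[3,0,1] h~>[4,0,1] k~>[1,2]
result: [2 1; 3 2]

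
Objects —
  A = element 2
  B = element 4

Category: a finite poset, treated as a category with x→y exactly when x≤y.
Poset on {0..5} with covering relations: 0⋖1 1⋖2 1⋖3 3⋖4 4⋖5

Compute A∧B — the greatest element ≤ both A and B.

{x : x⊑A ∧ x⊑B} = {0,1}  (A=2, B=4)
  0 ⊑ 1
  1 ⊑ 1
glb = 1

Answer: A∧B = 1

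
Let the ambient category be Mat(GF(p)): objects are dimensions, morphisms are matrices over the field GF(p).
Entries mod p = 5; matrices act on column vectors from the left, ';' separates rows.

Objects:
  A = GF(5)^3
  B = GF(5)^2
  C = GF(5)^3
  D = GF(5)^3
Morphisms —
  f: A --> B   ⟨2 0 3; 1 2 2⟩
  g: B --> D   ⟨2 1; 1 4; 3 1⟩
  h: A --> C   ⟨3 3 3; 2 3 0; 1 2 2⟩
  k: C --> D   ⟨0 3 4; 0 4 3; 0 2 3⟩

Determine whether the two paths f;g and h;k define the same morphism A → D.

Answer: COMMUTES

Work:
1) trace f;g:
  e0=⟨1,0,0⟩ f-->⟨2,1⟩ g-->⟨0,1,2⟩
  e1=⟨0,1,0⟩ f-->⟨0,2⟩ g-->⟨2,3,2⟩
  e2=⟨0,0,1⟩ f-->⟨3,2⟩ g-->⟨3,1,1⟩
  result₁ = ⟨0 2 3; 1 3 1; 2 2 1⟩
2) trace h;k:
  e0=⟨1,0,0⟩ h-->⟨3,2,1⟩ k-->⟨0,1,2⟩
  e1=⟨0,1,0⟩ h-->⟨3,3,2⟩ k-->⟨2,3,2⟩
  e2=⟨0,0,1⟩ h-->⟨3,0,2⟩ k-->⟨3,1,1⟩
  result₂ = ⟨0 2 3; 1 3 1; 2 2 1⟩
Equal? YES — commutes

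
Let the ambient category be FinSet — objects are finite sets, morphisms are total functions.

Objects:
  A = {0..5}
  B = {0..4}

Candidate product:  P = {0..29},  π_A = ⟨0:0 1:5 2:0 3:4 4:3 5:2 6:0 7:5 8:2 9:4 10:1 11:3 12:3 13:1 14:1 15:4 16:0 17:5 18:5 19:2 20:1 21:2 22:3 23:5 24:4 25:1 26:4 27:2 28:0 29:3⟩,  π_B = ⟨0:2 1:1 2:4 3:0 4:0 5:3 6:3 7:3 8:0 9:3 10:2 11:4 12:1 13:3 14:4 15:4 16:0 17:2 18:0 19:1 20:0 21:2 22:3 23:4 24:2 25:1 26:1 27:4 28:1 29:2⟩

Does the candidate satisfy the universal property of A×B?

|A|·|B| = 6·5 = 30;  |P| = 30
Check the pairing map k ↦ (π_A(k), π_B(k)):
  0 : (0,2)
  1 : (5,1)
  2 : (0,4)
  3 : (4,0)
  4 : (3,0)
  5 : (2,3)
  6 : (0,3)
  7 : (5,3)
  8 : (2,0)
  9 : (4,3)
  10 : (1,2)
  11 : (3,4)
  12 : (3,1)
  13 : (1,3)
  14 : (1,4)
  15 : (4,4)
  16 : (0,0)
  17 : (5,2)
  18 : (5,0)
  19 : (2,1)
  20 : (1,0)
  21 : (2,2)
  22 : (3,3)
  23 : (5,4)
  24 : (4,2)
  25 : (1,1)
  26 : (4,1)
  27 : (2,4)
  28 : (0,1)
  29 : (3,2)
distinct pairs in image: 30 / 30 needed
  → bijection onto A×B; projections well-typed.

Answer: VALID PRODUCT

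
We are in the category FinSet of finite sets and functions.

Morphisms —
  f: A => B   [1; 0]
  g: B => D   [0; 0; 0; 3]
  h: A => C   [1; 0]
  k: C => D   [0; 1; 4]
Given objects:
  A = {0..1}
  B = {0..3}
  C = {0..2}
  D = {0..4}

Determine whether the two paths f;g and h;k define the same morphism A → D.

Answer: DOES NOT COMMUTE

Work:
Path 1 = f;g:
  0 f=>1 g=>0
  1 f=>0 g=>0
  result₁ = [0; 0]
Path 2 = h;k:
  0 h=>1 k=>1
  1 h=>0 k=>0
  result₂ = [1; 0]
Equal? distinct morphisms ✗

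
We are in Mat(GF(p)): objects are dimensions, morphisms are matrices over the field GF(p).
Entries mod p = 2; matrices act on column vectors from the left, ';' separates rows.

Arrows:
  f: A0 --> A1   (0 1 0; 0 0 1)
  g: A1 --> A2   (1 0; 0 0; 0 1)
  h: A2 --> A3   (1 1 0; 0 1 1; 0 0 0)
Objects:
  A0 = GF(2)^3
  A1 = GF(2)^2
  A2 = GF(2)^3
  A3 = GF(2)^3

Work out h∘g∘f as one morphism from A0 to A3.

  e0=(1,0,0) f-->(0,0) g-->(0,0,0) h-->(0,0,0)
  e1=(0,1,0) f-->(1,0) g-->(1,0,0) h-->(1,0,0)
  e2=(0,0,1) f-->(0,1) g-->(0,0,1) h-->(0,1,0)
composite: (0 1 0; 0 0 1; 0 0 0)

Answer: (0 1 0; 0 0 1; 0 0 0)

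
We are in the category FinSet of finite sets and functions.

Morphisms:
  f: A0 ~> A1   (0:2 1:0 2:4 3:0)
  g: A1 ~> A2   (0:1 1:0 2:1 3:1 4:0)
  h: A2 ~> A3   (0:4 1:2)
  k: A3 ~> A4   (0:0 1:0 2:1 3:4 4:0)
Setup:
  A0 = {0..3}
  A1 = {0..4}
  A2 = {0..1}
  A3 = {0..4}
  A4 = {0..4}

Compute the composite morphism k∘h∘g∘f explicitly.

  0 f~>2 g~>1 h~>2 k~>1
  1 f~>0 g~>1 h~>2 k~>1
  2 f~>4 g~>0 h~>4 k~>0
  3 f~>0 g~>1 h~>2 k~>1
result: (0:1 1:1 2:0 3:1)

Answer: (0:1 1:1 2:0 3:1)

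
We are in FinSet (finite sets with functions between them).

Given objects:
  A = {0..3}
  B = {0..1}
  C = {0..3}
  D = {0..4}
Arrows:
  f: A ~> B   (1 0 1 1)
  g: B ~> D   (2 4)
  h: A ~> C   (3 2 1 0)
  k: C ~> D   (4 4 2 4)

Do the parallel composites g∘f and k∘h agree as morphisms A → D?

Along f;g (path 1):
  0 f~>1 g~>4
  1 f~>0 g~>2
  2 f~>1 g~>4
  3 f~>1 g~>4
  ⟦path⟧₁ = (4 2 4 4)
Along h;k (path 2):
  0 h~>3 k~>4
  1 h~>2 k~>2
  2 h~>1 k~>4
  3 h~>0 k~>4
  ⟦path⟧₂ = (4 2 4 4)
Equal? equal; square commutes

Answer: COMMUTES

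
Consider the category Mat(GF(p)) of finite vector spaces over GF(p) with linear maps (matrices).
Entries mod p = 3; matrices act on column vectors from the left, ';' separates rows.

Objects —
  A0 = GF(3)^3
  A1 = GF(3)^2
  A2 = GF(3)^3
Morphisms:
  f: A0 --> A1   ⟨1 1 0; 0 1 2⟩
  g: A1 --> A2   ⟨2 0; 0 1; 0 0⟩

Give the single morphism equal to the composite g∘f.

  e0=[1,0,0] f-->[1,0] g-->[2,0,0]
  e1=[0,1,0] f-->[1,1] g-->[2,1,0]
  e2=[0,0,1] f-->[0,2] g-->[0,2,0]
⟦path⟧: ⟨2 2 0; 0 1 2; 0 0 0⟩

Answer: ⟨2 2 0; 0 1 2; 0 0 0⟩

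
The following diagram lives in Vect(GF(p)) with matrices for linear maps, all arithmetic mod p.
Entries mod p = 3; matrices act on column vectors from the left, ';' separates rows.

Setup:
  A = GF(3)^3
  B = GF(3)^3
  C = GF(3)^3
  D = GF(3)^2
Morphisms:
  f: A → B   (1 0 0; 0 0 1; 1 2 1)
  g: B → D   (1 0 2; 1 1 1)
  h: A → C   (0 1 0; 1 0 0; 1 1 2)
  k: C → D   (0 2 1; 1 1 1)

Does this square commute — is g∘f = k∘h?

Answer: COMMUTES

Derivation:
Along f;g (path 1):
  e0=⟨1,0,0⟩ f→⟨1,0,1⟩ g→⟨0,2⟩
  e1=⟨0,1,0⟩ f→⟨0,0,2⟩ g→⟨1,2⟩
  e2=⟨0,0,1⟩ f→⟨0,1,1⟩ g→⟨2,2⟩
  ⟦path⟧₁ = (0 1 2; 2 2 2)
Along h;k (path 2):
  e0=⟨1,0,0⟩ h→⟨0,1,1⟩ k→⟨0,2⟩
  e1=⟨0,1,0⟩ h→⟨1,0,1⟩ k→⟨1,2⟩
  e2=⟨0,0,1⟩ h→⟨0,0,2⟩ k→⟨2,2⟩
  ⟦path⟧₂ = (0 1 2; 2 2 2)
Equal? same morphism ✓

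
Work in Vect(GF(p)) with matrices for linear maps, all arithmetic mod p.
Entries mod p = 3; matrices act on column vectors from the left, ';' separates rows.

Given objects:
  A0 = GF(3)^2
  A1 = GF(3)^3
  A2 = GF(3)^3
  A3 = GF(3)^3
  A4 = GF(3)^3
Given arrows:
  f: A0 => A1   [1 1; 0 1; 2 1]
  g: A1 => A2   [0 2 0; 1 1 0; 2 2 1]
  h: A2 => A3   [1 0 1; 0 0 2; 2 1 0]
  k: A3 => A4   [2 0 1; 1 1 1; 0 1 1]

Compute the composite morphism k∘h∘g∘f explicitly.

Answer: [0 2; 1 2; 0 1]

Work:
  e0=⟨1,0⟩ f=>⟨1,0,2⟩ g=>⟨0,1,1⟩ h=>⟨1,2,1⟩ k=>⟨0,1,0⟩
  e1=⟨0,1⟩ f=>⟨1,1,1⟩ g=>⟨2,2,2⟩ h=>⟨1,1,0⟩ k=>⟨2,2,1⟩
result: [0 2; 1 2; 0 1]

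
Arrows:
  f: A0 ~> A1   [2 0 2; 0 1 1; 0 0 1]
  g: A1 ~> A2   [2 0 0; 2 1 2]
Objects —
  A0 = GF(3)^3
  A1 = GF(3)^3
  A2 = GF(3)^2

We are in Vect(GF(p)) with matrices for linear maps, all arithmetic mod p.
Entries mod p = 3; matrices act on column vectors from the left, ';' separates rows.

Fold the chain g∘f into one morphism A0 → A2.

  e0=[1,0,0] f~>[2,0,0] g~>[1,1]
  e1=[0,1,0] f~>[0,1,0] g~>[0,1]
  e2=[0,0,1] f~>[2,1,1] g~>[1,1]
result: [1 0 1; 1 1 1]

Answer: [1 0 1; 1 1 1]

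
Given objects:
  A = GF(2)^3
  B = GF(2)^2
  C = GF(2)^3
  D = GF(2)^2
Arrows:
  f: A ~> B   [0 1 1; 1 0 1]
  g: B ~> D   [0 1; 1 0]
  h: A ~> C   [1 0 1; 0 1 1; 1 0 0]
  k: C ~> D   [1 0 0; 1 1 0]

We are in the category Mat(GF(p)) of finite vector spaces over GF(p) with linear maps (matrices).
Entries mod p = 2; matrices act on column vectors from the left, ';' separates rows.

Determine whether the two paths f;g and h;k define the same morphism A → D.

Answer: DOES NOT COMMUTE

Work:
Path 1 = f;g:
  e0=⟨1,0,0⟩ f~>⟨0,1⟩ g~>⟨1,0⟩
  e1=⟨0,1,0⟩ f~>⟨1,0⟩ g~>⟨0,1⟩
  e2=⟨0,0,1⟩ f~>⟨1,1⟩ g~>⟨1,1⟩
  result₁ = [1 0 1; 0 1 1]
Path 2 = h;k:
  e0=⟨1,0,0⟩ h~>⟨1,0,1⟩ k~>⟨1,1⟩
  e1=⟨0,1,0⟩ h~>⟨0,1,0⟩ k~>⟨0,1⟩
  e2=⟨0,0,1⟩ h~>⟨1,1,0⟩ k~>⟨1,0⟩
  result₂ = [1 0 1; 1 1 0]
Equal? distinct morphisms ✗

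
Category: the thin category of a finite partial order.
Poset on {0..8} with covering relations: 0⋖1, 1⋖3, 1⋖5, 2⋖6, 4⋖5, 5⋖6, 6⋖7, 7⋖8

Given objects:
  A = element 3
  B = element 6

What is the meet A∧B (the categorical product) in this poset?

Answer: A∧B = 1

Trace:
Common predecessors of 3,6: {0,1}
  0 ≤ 1
  1 ≤ 1
glb = 1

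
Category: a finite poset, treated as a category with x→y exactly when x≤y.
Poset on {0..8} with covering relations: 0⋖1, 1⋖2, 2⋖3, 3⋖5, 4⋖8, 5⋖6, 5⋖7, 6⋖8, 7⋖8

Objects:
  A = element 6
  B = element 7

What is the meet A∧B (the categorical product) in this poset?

Answer: A∧B = 5

Derivation:
Common predecessors of 6,7: {0,1,2,3,5}
  0 ⊑ 5
  1 ⊑ 5
  2 ⊑ 5
  3 ⊑ 5
  5 ⊑ 5
glb = 5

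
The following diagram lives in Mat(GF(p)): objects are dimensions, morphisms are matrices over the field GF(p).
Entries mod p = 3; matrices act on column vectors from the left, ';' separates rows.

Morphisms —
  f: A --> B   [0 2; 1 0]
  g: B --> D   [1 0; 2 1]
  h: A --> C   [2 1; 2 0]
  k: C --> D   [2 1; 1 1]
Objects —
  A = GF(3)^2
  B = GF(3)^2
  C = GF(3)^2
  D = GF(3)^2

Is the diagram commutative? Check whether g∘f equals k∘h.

Along f;g (path 1):
  e0=(1,0) f-->(0,1) g-->(0,1)
  e1=(0,1) f-->(2,0) g-->(2,1)
  composite₁ = [0 2; 1 1]
Along h;k (path 2):
  e0=(1,0) h-->(2,2) k-->(0,1)
  e1=(0,1) h-->(1,0) k-->(2,1)
  composite₂ = [0 2; 1 1]
Equal? equal; square commutes

Answer: COMMUTES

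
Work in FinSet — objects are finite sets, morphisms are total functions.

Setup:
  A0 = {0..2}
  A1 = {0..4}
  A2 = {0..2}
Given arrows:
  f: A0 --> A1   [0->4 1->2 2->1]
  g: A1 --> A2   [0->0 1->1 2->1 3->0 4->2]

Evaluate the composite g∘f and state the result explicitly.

Answer: [0->2 1->1 2->1]

Trace:
  0 f-->4 g-->2
  1 f-->2 g-->1
  2 f-->1 g-->1
⟦path⟧: [0->2 1->1 2->1]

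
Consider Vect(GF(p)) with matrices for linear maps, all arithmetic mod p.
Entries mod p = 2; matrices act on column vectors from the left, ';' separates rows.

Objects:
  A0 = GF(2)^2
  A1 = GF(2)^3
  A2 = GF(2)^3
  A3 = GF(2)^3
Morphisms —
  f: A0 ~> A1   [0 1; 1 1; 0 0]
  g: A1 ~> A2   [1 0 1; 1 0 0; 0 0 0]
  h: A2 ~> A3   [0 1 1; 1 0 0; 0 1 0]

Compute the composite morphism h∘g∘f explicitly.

  e0=(1,0) f~>(0,1,0) g~>(0,0,0) h~>(0,0,0)
  e1=(0,1) f~>(1,1,0) g~>(1,1,0) h~>(1,1,1)
result: [0 1; 0 1; 0 1]

Answer: [0 1; 0 1; 0 1]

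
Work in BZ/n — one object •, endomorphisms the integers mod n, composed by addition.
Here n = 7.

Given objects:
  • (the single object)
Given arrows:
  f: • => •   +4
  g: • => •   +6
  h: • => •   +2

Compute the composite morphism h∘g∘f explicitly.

  0 +4≡4 +6≡3 +2≡5  (mod 7)
result: +5

Answer: +5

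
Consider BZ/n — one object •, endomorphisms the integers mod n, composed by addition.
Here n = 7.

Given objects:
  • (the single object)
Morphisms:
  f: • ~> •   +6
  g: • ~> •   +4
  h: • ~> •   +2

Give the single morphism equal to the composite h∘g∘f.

  0 +6≡6 +4≡3 +2≡5  (mod 7)
⟦path⟧: +5

Answer: +5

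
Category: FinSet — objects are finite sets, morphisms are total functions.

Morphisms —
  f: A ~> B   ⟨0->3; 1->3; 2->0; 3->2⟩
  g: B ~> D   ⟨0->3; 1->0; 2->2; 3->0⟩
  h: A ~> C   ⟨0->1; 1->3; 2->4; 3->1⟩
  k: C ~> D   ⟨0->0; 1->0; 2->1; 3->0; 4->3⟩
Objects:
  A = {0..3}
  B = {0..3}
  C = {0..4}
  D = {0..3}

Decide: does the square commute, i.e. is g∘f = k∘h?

Answer: DOES NOT COMMUTE

Work:
Path 1 = f;g:
  0 f~>3 g~>0
  1 f~>3 g~>0
  2 f~>0 g~>3
  3 f~>2 g~>2
  composite₁ = ⟨0->0; 1->0; 2->3; 3->2⟩
Path 2 = h;k:
  0 h~>1 k~>0
  1 h~>3 k~>0
  2 h~>4 k~>3
  3 h~>1 k~>0
  composite₂ = ⟨0->0; 1->0; 2->3; 3->0⟩
Equal? NO — does not commute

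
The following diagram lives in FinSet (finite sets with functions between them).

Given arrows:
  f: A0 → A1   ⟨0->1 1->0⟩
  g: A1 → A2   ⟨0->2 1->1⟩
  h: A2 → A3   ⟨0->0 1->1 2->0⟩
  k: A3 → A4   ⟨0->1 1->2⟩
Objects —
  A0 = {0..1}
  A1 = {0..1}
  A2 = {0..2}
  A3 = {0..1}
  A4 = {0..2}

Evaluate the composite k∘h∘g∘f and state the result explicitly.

Answer: ⟨0->2 1->1⟩

Trace:
  0 f→1 g→1 h→1 k→2
  1 f→0 g→2 h→0 k→1
result: ⟨0->2 1->1⟩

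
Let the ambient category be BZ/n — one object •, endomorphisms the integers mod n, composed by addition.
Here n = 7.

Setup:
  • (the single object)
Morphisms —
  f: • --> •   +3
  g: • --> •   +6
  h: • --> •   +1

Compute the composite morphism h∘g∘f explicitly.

  0 +3≡3 +6≡2 +1≡3  (mod 7)
composite: +3

Answer: +3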